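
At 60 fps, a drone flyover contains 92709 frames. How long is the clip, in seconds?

1545.15 seconds

Running time = 92709 / (60) = 1545.15 s.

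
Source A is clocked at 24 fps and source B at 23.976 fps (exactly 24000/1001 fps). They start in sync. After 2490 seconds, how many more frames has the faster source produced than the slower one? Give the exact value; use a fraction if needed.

A emits 24 × 2490 = 59760 frames; B emits 24000/1001 × 2490 = 59760000/1001.
Difference = 59760/1001 frames (≈ 59.7003); B is behind A.

59760/1001 frames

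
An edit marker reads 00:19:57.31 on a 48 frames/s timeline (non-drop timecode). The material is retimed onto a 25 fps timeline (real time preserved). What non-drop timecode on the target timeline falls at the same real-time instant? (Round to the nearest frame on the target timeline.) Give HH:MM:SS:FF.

00:19:57:16

Source frame index: (0×3600 + 19×60 + 57) × 48 + 31 = 57487.
Real time: 57487 / (48) = 57487/48 s.
Target frame: (57487/48) × (25) = 1437175/48 ≈ 29941.146 → 29941.
At 25 labels/s: frame 29941 → 00:19:57:16.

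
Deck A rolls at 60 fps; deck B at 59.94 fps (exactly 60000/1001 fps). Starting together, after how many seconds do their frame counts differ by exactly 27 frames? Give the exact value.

450.45 seconds

The gap grows by |60000/1001 − 60| = 60/1001 frames per second.
Time for a 27-frame gap: 27 ÷ (60/1001) = 450.45 s.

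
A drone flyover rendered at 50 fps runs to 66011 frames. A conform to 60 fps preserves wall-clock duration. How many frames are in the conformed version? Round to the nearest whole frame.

79213 frames

Frames at target rate = 66011 × (60) / (50) = 396066/5 ≈ 79213.200.
Nearest whole frame: 79213.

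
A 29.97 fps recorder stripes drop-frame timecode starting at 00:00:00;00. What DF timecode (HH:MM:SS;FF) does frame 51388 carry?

00:28:34;20

Ten DF minutes hold 17982 frames, so frame 51388 lies in block 2 (frames 35964–53945) with 15424 frames into that block.
The block's first minute is 1800 frames and the rest 1798 each; 15424 frames reaches minute 8, so 2 × 18 + 8 × 2 = 52 labels have been skipped so far.
Adding those back, label number 51388 + 52 = 51440 at 30 labels/s is 1714 s + 20 f = 0 h 28 min 34 s frame 20, i.e. 00:28:34;20.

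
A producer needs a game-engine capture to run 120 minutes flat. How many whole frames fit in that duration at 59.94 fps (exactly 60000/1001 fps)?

431568 frames

120 min = 7200 s.
Frames = 7200 × 60000/1001 = 432000000/1001 ≈ 431568.4316.
Complete frames: 431568.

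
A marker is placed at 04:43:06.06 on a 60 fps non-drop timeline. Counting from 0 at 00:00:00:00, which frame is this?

1019166

Total seconds to the label: (4 × 3600 + 43 × 60 + 6) = 16986.
Frame index = 16986 × 60 + 6 = 1019166.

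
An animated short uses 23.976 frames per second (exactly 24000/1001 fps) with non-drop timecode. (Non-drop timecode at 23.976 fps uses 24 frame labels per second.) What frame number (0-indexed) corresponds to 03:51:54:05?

333941

Total seconds to the label: (3 × 3600 + 51 × 60 + 54) = 13914.
Frame index = 13914 × 24 + 5 = 333941.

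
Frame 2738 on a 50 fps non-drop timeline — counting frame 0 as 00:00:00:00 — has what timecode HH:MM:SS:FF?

00:00:54:38

2738 ÷ 50 = 54 full seconds, remainder 38 frames.
54 s = 0 h 0 min 54 s.
Timecode: 00:00:54:38.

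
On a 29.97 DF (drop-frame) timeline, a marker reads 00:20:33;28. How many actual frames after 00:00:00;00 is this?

Complete 10-minute blocks: 2, each 17982 frames → 35964.
Remaining 0 whole minutes in the current block: 0 frames.
Within the current minute: 33 × 30 + 28 = 1018. Total = 35964 + 0 + 1018 = 36982.

36982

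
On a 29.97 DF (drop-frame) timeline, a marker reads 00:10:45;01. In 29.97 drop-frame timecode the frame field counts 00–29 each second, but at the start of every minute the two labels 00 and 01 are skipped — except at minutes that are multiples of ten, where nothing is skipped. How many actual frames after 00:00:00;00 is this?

19333

Complete 10-minute blocks: 1, each 17982 frames → 17982.
Remaining 0 whole minutes in the current block: 0 frames.
Within the current minute: 45 × 30 + 1 = 1351. Total = 17982 + 0 + 1351 = 19333.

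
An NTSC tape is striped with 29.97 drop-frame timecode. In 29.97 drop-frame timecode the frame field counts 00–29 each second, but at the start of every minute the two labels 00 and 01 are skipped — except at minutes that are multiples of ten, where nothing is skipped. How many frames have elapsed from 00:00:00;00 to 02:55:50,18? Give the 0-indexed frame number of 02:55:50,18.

As if non-drop at 30 labels/s: (2 × 3600 + 55 × 60 + 50) × 30 + 18 = 316518.
Minute boundaries passed: 175; those not divisible by 10: 175 − 17 = 158; dropped labels = 2 × 158 = 316.
Actual frame index = 316518 − 316 = 316202.

316202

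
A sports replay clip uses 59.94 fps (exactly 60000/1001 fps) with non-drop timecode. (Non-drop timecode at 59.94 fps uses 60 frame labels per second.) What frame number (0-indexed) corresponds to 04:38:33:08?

1002788

Total seconds to the label: (4 × 3600 + 38 × 60 + 33) = 16713.
Frame index = 16713 × 60 + 8 = 1002788.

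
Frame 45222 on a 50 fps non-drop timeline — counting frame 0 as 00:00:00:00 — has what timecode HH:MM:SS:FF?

45222 ÷ 50 = 904 full seconds, remainder 22 frames.
904 s = 0 h 15 min 4 s.
Timecode: 00:15:04:22.

00:15:04:22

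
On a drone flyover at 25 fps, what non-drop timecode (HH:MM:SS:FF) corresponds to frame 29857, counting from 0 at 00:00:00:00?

00:19:54:07

29857 ÷ 25 = 1194 full seconds, remainder 7 frames.
1194 s = 0 h 19 min 54 s.
Timecode: 00:19:54:07.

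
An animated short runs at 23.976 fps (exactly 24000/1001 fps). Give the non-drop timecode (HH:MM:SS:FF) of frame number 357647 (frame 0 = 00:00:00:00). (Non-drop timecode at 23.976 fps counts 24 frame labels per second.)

357647 ÷ 24 = 14901 full seconds, remainder 23 frames.
14901 s = 4 h 8 min 21 s.
Timecode: 04:08:21:23.

04:08:21:23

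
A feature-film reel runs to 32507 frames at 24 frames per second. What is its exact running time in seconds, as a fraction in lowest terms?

32507/24 seconds

Running time = 32507 ÷ (24) = 32507 × 1/24 = 32507/24 s.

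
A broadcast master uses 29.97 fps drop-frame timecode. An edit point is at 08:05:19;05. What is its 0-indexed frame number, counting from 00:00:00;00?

Complete 10-minute blocks: 48, each 17982 frames → 863136.
Remaining 5 whole minutes in the current block: 1800 + 4 × 1798 = 8992 frames.
Within the current minute: 19 × 30 + 5 − 2 = 573 (labels ;00/;01 skipped at this minute). Total = 863136 + 8992 + 573 = 872701.

872701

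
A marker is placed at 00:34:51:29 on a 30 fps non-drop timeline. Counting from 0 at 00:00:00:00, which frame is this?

62759

Total seconds to the label: (0 × 3600 + 34 × 60 + 51) = 2091.
Frame index = 2091 × 30 + 29 = 62759.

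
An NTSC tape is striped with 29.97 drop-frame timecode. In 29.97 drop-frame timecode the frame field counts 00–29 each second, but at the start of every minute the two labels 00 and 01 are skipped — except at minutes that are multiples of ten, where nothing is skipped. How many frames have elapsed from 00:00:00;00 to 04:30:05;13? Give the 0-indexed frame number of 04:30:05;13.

485677

Complete 10-minute blocks: 27, each 17982 frames → 485514.
Remaining 0 whole minutes in the current block: 0 frames.
Within the current minute: 5 × 30 + 13 = 163. Total = 485514 + 0 + 163 = 485677.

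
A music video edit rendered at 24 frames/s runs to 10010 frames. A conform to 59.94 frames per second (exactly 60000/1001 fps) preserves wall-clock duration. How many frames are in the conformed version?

25000 frames

Target frames = source frames × (target rate / source rate) = 10010 × (60000/1001)/(24) = 10010 × 2500/1001 = 25000.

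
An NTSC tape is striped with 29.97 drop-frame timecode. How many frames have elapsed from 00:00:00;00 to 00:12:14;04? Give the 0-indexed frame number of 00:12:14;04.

Complete 10-minute blocks: 1, each 17982 frames → 17982.
Remaining 2 whole minutes in the current block: 1800 + 1 × 1798 = 3598 frames.
Within the current minute: 14 × 30 + 4 − 2 = 422 (labels ;00/;01 skipped at this minute). Total = 17982 + 3598 + 422 = 22002.

22002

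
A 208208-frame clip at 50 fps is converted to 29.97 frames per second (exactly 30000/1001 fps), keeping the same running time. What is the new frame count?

124800 frames

Target frames = source frames × (target rate / source rate) = 208208 × (30000/1001)/(50) = 208208 × 600/1001 = 124800.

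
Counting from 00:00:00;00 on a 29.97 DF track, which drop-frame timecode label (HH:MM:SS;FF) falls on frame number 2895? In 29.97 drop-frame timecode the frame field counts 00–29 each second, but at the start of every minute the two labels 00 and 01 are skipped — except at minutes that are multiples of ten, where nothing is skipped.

00:01:36;17

Ten DF minutes hold 17982 frames, so frame 2895 lies in block 0 (frames 0–17981) with 2895 frames into that block.
The block's first minute is 1800 frames and the rest 1798 each; 2895 frames reaches minute 1, so 0 × 18 + 1 × 2 = 2 labels have been skipped so far.
Adding those back, label number 2895 + 2 = 2897 at 30 labels/s is 96 s + 17 f = 0 h 1 min 36 s frame 17, i.e. 00:01:36;17.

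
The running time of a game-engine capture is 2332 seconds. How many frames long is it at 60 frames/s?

139920 frames

Frames = 2332 × 60 = 139920.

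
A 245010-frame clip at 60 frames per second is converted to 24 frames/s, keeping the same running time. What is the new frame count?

98004 frames

Target frames = source frames × (target rate / source rate) = 245010 × (24)/(60) = 245010 × 2/5 = 98004.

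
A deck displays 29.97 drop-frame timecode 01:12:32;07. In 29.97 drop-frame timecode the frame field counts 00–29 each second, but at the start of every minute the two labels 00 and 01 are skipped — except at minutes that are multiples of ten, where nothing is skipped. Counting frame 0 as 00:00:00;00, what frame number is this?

Complete 10-minute blocks: 7, each 17982 frames → 125874.
Remaining 2 whole minutes in the current block: 1800 + 1 × 1798 = 3598 frames.
Within the current minute: 32 × 30 + 7 − 2 = 965 (labels ;00/;01 skipped at this minute). Total = 125874 + 3598 + 965 = 130437.

130437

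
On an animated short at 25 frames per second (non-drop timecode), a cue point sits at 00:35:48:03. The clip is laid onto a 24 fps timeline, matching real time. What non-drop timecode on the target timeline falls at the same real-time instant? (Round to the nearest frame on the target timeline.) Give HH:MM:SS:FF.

Source frame index: (0×3600 + 35×60 + 48) × 25 + 3 = 53703.
Real time: 53703 / (25) = 53703/25 s.
Target frame: (53703/25) × (24) = 1288872/25 ≈ 51554.880 → 51555.
At 24 labels/s: frame 51555 → 00:35:48:03.

00:35:48:03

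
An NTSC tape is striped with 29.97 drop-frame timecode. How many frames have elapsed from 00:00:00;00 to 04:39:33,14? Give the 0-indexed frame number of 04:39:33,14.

Complete 10-minute blocks: 27, each 17982 frames → 485514.
Remaining 9 whole minutes in the current block: 1800 + 8 × 1798 = 16184 frames.
Within the current minute: 33 × 30 + 14 − 2 = 1002 (labels ;00/;01 skipped at this minute). Total = 485514 + 16184 + 1002 = 502700.

502700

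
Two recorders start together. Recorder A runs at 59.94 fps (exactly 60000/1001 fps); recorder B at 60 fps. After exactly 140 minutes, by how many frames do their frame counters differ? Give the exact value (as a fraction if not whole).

72000/143 frames

140 min = 8400 s.
A emits 60000/1001 × 8400 = 72000000/143 frames; B emits 60 × 8400 = 504000.
Difference = 72000/143 frames (≈ 503.4965); B is ahead of A.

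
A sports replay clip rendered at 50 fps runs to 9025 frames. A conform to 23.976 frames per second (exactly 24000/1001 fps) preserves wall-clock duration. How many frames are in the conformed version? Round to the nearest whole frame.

4328 frames

Frames at target rate = 9025 × (24000/1001) / (50) = 4332000/1001 ≈ 4327.672.
Nearest whole frame: 4328.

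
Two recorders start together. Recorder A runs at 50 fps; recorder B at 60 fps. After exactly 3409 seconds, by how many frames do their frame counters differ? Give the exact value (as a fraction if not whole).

A emits 50 × 3409 = 170450 frames; B emits 60 × 3409 = 204540.
Difference = 34090 frames; B is ahead of A.

34090 frames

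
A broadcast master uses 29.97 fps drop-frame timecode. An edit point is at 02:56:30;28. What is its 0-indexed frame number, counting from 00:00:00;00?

As if non-drop at 30 labels/s: (2 × 3600 + 56 × 60 + 30) × 30 + 28 = 317728.
Minute boundaries passed: 176; those not divisible by 10: 176 − 17 = 159; dropped labels = 2 × 159 = 318.
Actual frame index = 317728 − 318 = 317410.

317410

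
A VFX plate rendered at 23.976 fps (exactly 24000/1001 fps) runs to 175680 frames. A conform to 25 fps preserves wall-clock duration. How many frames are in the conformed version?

Target frames = source frames × (target rate / source rate) = 175680 × (25)/(24000/1001) = 175680 × 1001/960 = 183183.

183183 frames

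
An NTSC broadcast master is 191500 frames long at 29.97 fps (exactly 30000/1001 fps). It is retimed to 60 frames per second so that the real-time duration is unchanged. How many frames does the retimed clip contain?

383383 frames

Target frames = source frames × (target rate / source rate) = 191500 × (60)/(30000/1001) = 191500 × 1001/500 = 383383.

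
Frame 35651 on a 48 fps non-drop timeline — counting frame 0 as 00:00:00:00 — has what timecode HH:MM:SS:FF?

00:12:22:35

35651 ÷ 48 = 742 full seconds, remainder 35 frames.
742 s = 0 h 12 min 22 s.
Timecode: 00:12:22:35.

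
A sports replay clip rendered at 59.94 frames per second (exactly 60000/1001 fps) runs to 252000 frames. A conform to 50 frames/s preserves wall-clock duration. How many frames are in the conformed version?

Target frames = source frames × (target rate / source rate) = 252000 × (50)/(60000/1001) = 252000 × 1001/1200 = 210210.

210210 frames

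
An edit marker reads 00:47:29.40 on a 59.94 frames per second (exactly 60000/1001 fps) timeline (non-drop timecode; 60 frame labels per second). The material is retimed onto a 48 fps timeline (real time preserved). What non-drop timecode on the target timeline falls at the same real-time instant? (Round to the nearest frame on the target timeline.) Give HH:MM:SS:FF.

Source frame index: (0×3600 + 47×60 + 29) × 60 + 40 = 170980.
Real time: 170980 / (60000/1001) = 8557549/3000 s.
Target frame: (8557549/3000) × (48) = 17115098/125 ≈ 136920.784 → 136921.
At 48 labels/s: frame 136921 → 00:47:32:25.

00:47:32:25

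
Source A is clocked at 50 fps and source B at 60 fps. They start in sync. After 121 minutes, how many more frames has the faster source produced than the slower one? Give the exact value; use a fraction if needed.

72600 frames

121 min = 7260 s.
A emits 50 × 7260 = 363000 frames; B emits 60 × 7260 = 435600.
Difference = 72600 frames; B is ahead of A.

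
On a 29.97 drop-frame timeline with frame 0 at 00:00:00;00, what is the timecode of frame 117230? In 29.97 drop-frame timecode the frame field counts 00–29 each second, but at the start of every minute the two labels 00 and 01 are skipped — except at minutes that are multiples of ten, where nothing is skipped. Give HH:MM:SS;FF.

Ten DF minutes hold 17982 frames, so frame 117230 lies in block 6 (frames 107892–125873) with 9338 frames into that block.
The block's first minute is 1800 frames and the rest 1798 each; 9338 frames reaches minute 5, so 6 × 18 + 5 × 2 = 118 labels have been skipped so far.
Adding those back, label number 117230 + 118 = 117348 at 30 labels/s is 3911 s + 18 f = 1 h 5 min 11 s frame 18, i.e. 01:05:11;18.

01:05:11;18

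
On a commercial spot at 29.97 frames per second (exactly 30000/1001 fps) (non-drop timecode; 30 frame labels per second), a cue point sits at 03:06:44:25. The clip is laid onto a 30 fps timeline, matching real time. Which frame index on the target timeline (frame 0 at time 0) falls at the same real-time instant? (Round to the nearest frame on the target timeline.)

frame 336481

Source frame index: (3×3600 + 6×60 + 44) × 30 + 25 = 336145.
Real time: 336145 / (30000/1001) = 67296229/6000 s.
Target frame: (67296229/6000) × (30) = 67296229/200 ≈ 336481.145 → 336481.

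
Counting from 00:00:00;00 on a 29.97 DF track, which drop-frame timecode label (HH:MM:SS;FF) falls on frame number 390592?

03:37:12;24

Ten DF minutes hold 17982 frames, so frame 390592 lies in block 21 (frames 377622–395603) with 12970 frames into that block.
The block's first minute is 1800 frames and the rest 1798 each; 12970 frames reaches minute 7, so 21 × 18 + 7 × 2 = 392 labels have been skipped so far.
Adding those back, label number 390592 + 392 = 390984 at 30 labels/s is 13032 s + 24 f = 3 h 37 min 12 s frame 24, i.e. 03:37:12;24.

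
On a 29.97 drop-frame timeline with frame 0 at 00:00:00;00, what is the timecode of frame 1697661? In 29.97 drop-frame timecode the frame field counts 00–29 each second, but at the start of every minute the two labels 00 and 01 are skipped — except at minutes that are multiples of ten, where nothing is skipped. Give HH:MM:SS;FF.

Ten DF minutes hold 17982 frames, so frame 1697661 lies in block 94 (frames 1690308–1708289) with 7353 frames into that block.
The block's first minute is 1800 frames and the rest 1798 each; 7353 frames reaches minute 4, so 94 × 18 + 4 × 2 = 1700 labels have been skipped so far.
Adding those back, label number 1697661 + 1700 = 1699361 at 30 labels/s is 56645 s + 11 f = 15 h 44 min 5 s frame 11, i.e. 15:44:05;11.

15:44:05;11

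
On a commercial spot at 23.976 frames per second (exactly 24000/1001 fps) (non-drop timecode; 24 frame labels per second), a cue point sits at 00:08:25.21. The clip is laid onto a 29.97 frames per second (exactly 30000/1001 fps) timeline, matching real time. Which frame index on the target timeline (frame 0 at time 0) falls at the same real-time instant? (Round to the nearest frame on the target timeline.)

Source frame index: (0×3600 + 8×60 + 25) × 24 + 21 = 12141.
Real time: 12141 / (24000/1001) = 4051047/8000 s.
Target frame: (4051047/8000) × (30000/1001) = 60705/4 ≈ 15176.250 → 15176.

frame 15176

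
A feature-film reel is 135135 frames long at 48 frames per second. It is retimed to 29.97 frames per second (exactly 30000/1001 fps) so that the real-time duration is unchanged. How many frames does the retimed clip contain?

84375 frames

Target frames = source frames × (target rate / source rate) = 135135 × (30000/1001)/(48) = 135135 × 625/1001 = 84375.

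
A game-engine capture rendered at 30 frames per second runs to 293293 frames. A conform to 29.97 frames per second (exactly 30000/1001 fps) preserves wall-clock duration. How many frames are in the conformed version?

293000 frames

Target frames = source frames × (target rate / source rate) = 293293 × (30000/1001)/(30) = 293293 × 1000/1001 = 293000.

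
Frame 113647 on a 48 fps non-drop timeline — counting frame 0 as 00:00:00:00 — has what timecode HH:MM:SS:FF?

113647 ÷ 48 = 2367 full seconds, remainder 31 frames.
2367 s = 0 h 39 min 27 s.
Timecode: 00:39:27:31.

00:39:27:31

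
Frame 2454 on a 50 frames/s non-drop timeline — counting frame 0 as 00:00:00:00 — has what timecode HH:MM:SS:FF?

2454 ÷ 50 = 49 full seconds, remainder 4 frames.
49 s = 0 h 0 min 49 s.
Timecode: 00:00:49:04.

00:00:49:04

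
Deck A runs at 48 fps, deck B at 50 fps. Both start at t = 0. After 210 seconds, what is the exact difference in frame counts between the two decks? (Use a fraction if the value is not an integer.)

420 frames

A emits 48 × 210 = 10080 frames; B emits 50 × 210 = 10500.
Difference = 420 frames; B is ahead of A.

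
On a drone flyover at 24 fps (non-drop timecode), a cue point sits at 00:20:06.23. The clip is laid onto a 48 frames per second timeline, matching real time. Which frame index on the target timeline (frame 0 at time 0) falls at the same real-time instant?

Source frame index: (0×3600 + 20×60 + 6) × 24 + 23 = 28967.
Real time: 28967 / (24) = 28967/24 s.
Target frame: (28967/24) × (48) = 57934.

frame 57934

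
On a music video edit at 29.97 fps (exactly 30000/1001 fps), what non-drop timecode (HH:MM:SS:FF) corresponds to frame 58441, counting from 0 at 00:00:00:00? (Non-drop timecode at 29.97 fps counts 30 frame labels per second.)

58441 ÷ 30 = 1948 full seconds, remainder 1 frame.
1948 s = 0 h 32 min 28 s.
Timecode: 00:32:28:01.

00:32:28:01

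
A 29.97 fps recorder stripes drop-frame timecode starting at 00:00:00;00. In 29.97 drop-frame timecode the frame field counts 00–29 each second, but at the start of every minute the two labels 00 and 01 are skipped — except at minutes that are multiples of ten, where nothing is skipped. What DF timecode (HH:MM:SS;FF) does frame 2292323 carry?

Ten DF minutes hold 17982 frames, so frame 2292323 lies in block 127 (frames 2283714–2301695) with 8609 frames into that block.
The block's first minute is 1800 frames and the rest 1798 each; 8609 frames reaches minute 4, so 127 × 18 + 4 × 2 = 2294 labels have been skipped so far.
Adding those back, label number 2292323 + 2294 = 2294617 at 30 labels/s is 76487 s + 7 f = 21 h 14 min 47 s frame 7, i.e. 21:14:47;07.

21:14:47;07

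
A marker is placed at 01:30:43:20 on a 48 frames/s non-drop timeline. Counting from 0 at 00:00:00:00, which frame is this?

Total seconds to the label: (1 × 3600 + 30 × 60 + 43) = 5443.
Frame index = 5443 × 48 + 20 = 261284.

261284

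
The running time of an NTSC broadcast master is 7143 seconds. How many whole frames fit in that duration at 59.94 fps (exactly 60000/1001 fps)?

428151 frames

Frames = 7143 × 60000/1001 = 428580000/1001 ≈ 428151.8482.
Complete frames: 428151.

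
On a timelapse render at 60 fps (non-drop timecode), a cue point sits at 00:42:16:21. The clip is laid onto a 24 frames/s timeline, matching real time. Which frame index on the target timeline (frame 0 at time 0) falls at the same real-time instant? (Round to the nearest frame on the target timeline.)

frame 60872

Source frame index: (0×3600 + 42×60 + 16) × 60 + 21 = 152181.
Real time: 152181 / (60) = 50727/20 s.
Target frame: (50727/20) × (24) = 304362/5 ≈ 60872.400 → 60872.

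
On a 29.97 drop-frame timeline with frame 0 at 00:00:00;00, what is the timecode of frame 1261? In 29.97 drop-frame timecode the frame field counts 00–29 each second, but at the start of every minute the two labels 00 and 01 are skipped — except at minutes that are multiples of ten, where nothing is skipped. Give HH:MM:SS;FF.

00:00:42;01

Ten DF minutes hold 17982 frames, so frame 1261 lies in block 0 (frames 0–17981) with 1261 frames into that block.
The block's first minute is 1800 frames and the rest 1798 each; 1261 frames reaches minute 0, so 0 × 18 + 0 × 2 = 0 labels have been skipped so far.
Adding those back, label number 1261 + 0 = 1261 at 30 labels/s is 42 s + 1 f = 0 h 0 min 42 s frame 1, i.e. 00:00:42;01.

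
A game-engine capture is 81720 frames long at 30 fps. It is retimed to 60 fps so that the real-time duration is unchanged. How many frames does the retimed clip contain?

Target frames = source frames × (target rate / source rate) = 81720 × (60)/(30) = 81720 × 2 = 163440.

163440 frames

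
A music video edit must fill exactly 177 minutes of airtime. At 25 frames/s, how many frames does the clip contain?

177 min = 10620 s.
Frames = 10620 × 25 = 265500.

265500 frames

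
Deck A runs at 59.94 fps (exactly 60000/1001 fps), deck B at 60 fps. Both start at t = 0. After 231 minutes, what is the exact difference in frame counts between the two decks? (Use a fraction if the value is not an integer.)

10800/13 frames

231 min = 13860 s.
A emits 60000/1001 × 13860 = 10800000/13 frames; B emits 60 × 13860 = 831600.
Difference = 10800/13 frames (≈ 830.7692); B is ahead of A.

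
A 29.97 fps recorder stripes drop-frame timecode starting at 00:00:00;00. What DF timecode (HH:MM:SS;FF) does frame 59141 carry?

Each 10-minute DF block holds 10 × 60 × 30 − 9 × 2 = 17982 frames. 59141 ÷ 17982 → 3 full blocks, remainder 5195.
Within the partial block the first minute is 1800 frames and each further minute 1798, so 2 further minute boundaries passed. Total skipped labels = 18 × 3 + 2 × 2 = 58.
Non-drop label index = 59141 + 58 = 59199; at 30 labels/s that is 00:32:53:09, i.e. DF 00:32:53;09.

00:32:53;09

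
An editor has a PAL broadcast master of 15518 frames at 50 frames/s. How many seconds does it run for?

310.36 seconds

Running time = 15518 / (50) = 310.36 s.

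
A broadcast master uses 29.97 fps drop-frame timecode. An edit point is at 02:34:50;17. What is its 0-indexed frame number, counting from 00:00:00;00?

As if non-drop at 30 labels/s: (2 × 3600 + 34 × 60 + 50) × 30 + 17 = 278717.
Minute boundaries passed: 154; those not divisible by 10: 154 − 15 = 139; dropped labels = 2 × 139 = 278.
Actual frame index = 278717 − 278 = 278439.

278439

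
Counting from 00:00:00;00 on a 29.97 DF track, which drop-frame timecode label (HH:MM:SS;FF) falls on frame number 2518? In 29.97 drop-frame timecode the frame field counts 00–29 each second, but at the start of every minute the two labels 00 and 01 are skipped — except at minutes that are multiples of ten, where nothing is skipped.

Ten DF minutes hold 17982 frames, so frame 2518 lies in block 0 (frames 0–17981) with 2518 frames into that block.
The block's first minute is 1800 frames and the rest 1798 each; 2518 frames reaches minute 1, so 0 × 18 + 1 × 2 = 2 labels have been skipped so far.
Adding those back, label number 2518 + 2 = 2520 at 30 labels/s is 84 s + 0 f = 0 h 1 min 24 s frame 0, i.e. 00:01:24;00.

00:01:24;00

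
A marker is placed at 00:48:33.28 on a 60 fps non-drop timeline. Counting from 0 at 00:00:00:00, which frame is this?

174808

Total seconds to the label: (0 × 3600 + 48 × 60 + 33) = 2913.
Frame index = 2913 × 60 + 28 = 174808.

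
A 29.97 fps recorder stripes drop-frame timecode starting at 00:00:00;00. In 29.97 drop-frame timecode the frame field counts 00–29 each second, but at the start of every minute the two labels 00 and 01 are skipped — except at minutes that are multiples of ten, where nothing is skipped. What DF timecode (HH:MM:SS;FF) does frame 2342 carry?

Ten DF minutes hold 17982 frames, so frame 2342 lies in block 0 (frames 0–17981) with 2342 frames into that block.
The block's first minute is 1800 frames and the rest 1798 each; 2342 frames reaches minute 1, so 0 × 18 + 1 × 2 = 2 labels have been skipped so far.
Adding those back, label number 2342 + 2 = 2344 at 30 labels/s is 78 s + 4 f = 0 h 1 min 18 s frame 4, i.e. 00:01:18;04.

00:01:18;04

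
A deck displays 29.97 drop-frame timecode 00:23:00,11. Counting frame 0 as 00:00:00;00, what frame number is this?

Complete 10-minute blocks: 2, each 17982 frames → 35964.
Remaining 3 whole minutes in the current block: 1800 + 2 × 1798 = 5396 frames.
Within the current minute: 0 × 30 + 11 − 2 = 9 (labels ;00/;01 skipped at this minute). Total = 35964 + 5396 + 9 = 41369.

41369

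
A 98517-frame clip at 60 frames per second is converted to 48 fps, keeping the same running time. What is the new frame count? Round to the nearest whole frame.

78814 frames

Frames at target rate = 98517 × (48) / (60) = 394068/5 ≈ 78813.600.
Nearest whole frame: 78814.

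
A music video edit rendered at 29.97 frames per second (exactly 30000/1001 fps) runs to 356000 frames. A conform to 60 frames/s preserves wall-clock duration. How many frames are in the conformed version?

712712 frames

Target frames = source frames × (target rate / source rate) = 356000 × (60)/(30000/1001) = 356000 × 1001/500 = 712712.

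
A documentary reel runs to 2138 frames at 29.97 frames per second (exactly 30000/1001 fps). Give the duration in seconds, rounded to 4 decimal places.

71.3379 seconds

Running time = 2138 × 1001/30000 = 1070069/15000 s ≈ 71.3379 s.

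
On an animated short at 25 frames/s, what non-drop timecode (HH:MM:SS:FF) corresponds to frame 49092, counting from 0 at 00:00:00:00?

49092 ÷ 25 = 1963 full seconds, remainder 17 frames.
1963 s = 0 h 32 min 43 s.
Timecode: 00:32:43:17.

00:32:43:17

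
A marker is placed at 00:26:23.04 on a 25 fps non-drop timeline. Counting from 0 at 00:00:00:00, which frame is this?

39579

Total seconds to the label: (0 × 3600 + 26 × 60 + 23) = 1583.
Frame index = 1583 × 25 + 4 = 39579.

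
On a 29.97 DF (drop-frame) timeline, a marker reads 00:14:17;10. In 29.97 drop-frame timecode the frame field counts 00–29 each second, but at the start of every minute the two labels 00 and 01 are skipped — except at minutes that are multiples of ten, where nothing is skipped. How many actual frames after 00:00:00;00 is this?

25694

Complete 10-minute blocks: 1, each 17982 frames → 17982.
Remaining 4 whole minutes in the current block: 1800 + 3 × 1798 = 7194 frames.
Within the current minute: 17 × 30 + 10 − 2 = 518 (labels ;00/;01 skipped at this minute). Total = 17982 + 7194 + 518 = 25694.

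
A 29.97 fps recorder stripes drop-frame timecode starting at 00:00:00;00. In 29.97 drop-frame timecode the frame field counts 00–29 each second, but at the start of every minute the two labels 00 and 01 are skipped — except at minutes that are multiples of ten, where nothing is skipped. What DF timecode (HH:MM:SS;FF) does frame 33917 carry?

Ten DF minutes hold 17982 frames, so frame 33917 lies in block 1 (frames 17982–35963) with 15935 frames into that block.
The block's first minute is 1800 frames and the rest 1798 each; 15935 frames reaches minute 8, so 1 × 18 + 8 × 2 = 34 labels have been skipped so far.
Adding those back, label number 33917 + 34 = 33951 at 30 labels/s is 1131 s + 21 f = 0 h 18 min 51 s frame 21, i.e. 00:18:51;21.

00:18:51;21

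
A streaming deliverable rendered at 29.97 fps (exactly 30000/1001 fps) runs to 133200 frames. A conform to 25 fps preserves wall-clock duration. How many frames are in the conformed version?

Target frames = source frames × (target rate / source rate) = 133200 × (25)/(30000/1001) = 133200 × 1001/1200 = 111111.

111111 frames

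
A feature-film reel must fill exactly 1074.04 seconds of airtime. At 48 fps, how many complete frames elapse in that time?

51553 frames

Frames = 1074.04 × 48 = 1288848/25 ≈ 51553.9200.
Complete frames: 51553.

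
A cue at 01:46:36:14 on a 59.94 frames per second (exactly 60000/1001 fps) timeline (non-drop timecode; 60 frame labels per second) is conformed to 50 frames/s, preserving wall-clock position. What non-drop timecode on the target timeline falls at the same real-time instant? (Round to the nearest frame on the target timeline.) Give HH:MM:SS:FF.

01:46:42:31

Source frame index: (1×3600 + 46×60 + 36) × 60 + 14 = 383774.
Real time: 383774 / (60000/1001) = 192078887/30000 s.
Target frame: (192078887/30000) × (50) = 192078887/600 ≈ 320131.478 → 320131.
At 50 labels/s: frame 320131 → 01:46:42:31.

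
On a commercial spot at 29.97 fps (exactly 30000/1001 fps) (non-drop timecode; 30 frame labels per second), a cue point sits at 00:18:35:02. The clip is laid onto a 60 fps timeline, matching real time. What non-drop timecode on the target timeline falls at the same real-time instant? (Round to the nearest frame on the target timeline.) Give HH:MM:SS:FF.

00:18:36:11

Source frame index: (0×3600 + 18×60 + 35) × 30 + 2 = 33452.
Real time: 33452 / (30000/1001) = 8371363/7500 s.
Target frame: (8371363/7500) × (60) = 8371363/125 ≈ 66970.904 → 66971.
At 60 labels/s: frame 66971 → 00:18:36:11.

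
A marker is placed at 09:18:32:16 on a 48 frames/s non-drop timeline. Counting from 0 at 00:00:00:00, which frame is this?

1608592

Total seconds to the label: (9 × 3600 + 18 × 60 + 32) = 33512.
Frame index = 33512 × 48 + 16 = 1608592.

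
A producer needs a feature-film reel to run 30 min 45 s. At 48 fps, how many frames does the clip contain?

30 min 45 s = 1845 s.
Frames = 1845 × 48 = 88560.

88560 frames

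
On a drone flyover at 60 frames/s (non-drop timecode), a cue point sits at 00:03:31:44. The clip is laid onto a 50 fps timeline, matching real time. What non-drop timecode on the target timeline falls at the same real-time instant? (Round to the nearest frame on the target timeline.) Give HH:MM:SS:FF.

00:03:31:37

Source frame index: (0×3600 + 3×60 + 31) × 60 + 44 = 12704.
Real time: 12704 / (60) = 3176/15 s.
Target frame: (3176/15) × (50) = 31760/3 ≈ 10586.667 → 10587.
At 50 labels/s: frame 10587 → 00:03:31:37.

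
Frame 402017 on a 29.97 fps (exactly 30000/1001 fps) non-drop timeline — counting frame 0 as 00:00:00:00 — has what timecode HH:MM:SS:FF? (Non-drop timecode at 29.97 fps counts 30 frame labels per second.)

03:43:20:17

402017 ÷ 30 = 13400 full seconds, remainder 17 frames.
13400 s = 3 h 43 min 20 s.
Timecode: 03:43:20:17.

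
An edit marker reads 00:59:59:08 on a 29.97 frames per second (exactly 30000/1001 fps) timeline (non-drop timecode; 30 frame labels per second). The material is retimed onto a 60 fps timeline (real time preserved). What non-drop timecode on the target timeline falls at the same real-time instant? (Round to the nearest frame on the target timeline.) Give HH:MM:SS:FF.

Source frame index: (0×3600 + 59×60 + 59) × 30 + 8 = 107978.
Real time: 107978 / (30000/1001) = 54042989/15000 s.
Target frame: (54042989/15000) × (60) = 54042989/250 ≈ 216171.956 → 216172.
At 60 labels/s: frame 216172 → 01:00:02:52.

01:00:02:52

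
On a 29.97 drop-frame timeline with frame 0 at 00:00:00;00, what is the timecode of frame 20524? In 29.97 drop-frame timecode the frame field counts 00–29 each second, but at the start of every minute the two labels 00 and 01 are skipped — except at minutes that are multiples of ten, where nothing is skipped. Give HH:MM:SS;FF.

Each 10-minute DF block holds 10 × 60 × 30 − 9 × 2 = 17982 frames. 20524 ÷ 17982 → 1 full block, remainder 2542.
Within the partial block the first minute is 1800 frames and each further minute 1798, so 1 further minute boundary passed. Total skipped labels = 18 × 1 + 2 × 1 = 20.
Non-drop label index = 20524 + 20 = 20544; at 30 labels/s that is 00:11:24:24, i.e. DF 00:11:24;24.

00:11:24;24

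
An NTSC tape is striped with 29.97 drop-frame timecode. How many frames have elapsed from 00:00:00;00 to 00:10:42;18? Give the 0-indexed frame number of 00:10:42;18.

As if non-drop at 30 labels/s: (0 × 3600 + 10 × 60 + 42) × 30 + 18 = 19278.
Minute boundaries passed: 10; those not divisible by 10: 10 − 1 = 9; dropped labels = 2 × 9 = 18.
Actual frame index = 19278 − 18 = 19260.

19260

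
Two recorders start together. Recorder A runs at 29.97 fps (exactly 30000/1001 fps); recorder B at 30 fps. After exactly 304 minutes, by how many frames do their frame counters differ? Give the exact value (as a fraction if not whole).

304 min = 18240 s.
A emits 30000/1001 × 18240 = 547200000/1001 frames; B emits 30 × 18240 = 547200.
Difference = 547200/1001 frames (≈ 546.6533); B is ahead of A.

547200/1001 frames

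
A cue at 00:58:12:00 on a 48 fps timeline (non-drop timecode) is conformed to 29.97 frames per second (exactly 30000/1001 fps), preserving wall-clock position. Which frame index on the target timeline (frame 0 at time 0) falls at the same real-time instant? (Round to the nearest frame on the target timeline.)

frame 104655

Source frame index: (0×3600 + 58×60 + 12) × 48 + 0 = 167616.
Real time: 167616 / (48) = 3492 s.
Target frame: (3492) × (30000/1001) = 104760000/1001 ≈ 104655.345 → 104655.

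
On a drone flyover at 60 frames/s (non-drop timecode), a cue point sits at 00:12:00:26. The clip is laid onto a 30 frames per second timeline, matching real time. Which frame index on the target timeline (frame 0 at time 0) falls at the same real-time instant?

Source frame index: (0×3600 + 12×60 + 0) × 60 + 26 = 43226.
Real time: 43226 / (60) = 21613/30 s.
Target frame: (21613/30) × (30) = 21613.

frame 21613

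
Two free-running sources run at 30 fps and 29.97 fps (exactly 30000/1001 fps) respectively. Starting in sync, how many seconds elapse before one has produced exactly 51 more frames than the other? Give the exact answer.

The gap grows by |30000/1001 − 30| = 30/1001 frames per second.
Time for a 51-frame gap: 51 ÷ (30/1001) = 1701.7 s.

1701.7 seconds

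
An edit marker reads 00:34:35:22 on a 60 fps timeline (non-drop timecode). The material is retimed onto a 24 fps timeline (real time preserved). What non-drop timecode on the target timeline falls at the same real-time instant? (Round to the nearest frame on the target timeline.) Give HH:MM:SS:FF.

Source frame index: (0×3600 + 34×60 + 35) × 60 + 22 = 124522.
Real time: 124522 / (60) = 62261/30 s.
Target frame: (62261/30) × (24) = 249044/5 ≈ 49808.800 → 49809.
At 24 labels/s: frame 49809 → 00:34:35:09.

00:34:35:09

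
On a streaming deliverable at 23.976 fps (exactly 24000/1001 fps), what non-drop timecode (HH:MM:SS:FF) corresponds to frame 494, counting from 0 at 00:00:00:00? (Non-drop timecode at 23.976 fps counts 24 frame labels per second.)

00:00:20:14

494 ÷ 24 = 20 full seconds, remainder 14 frames.
20 s = 0 h 0 min 20 s.
Timecode: 00:00:20:14.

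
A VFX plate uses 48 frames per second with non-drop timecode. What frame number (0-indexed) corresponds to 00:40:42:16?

Total seconds to the label: (0 × 3600 + 40 × 60 + 42) = 2442.
Frame index = 2442 × 48 + 16 = 117232.

frame 117232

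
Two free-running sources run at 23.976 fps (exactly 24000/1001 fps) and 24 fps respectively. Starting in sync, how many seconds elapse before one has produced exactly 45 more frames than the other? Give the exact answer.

1876.875 seconds

The gap grows by |24 − 24000/1001| = 24/1001 frames per second.
Time for a 45-frame gap: 45 ÷ (24/1001) = 1876.875 s.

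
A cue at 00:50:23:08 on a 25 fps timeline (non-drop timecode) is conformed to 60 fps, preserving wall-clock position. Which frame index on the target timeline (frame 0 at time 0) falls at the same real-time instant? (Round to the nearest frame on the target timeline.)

frame 181399

Source frame index: (0×3600 + 50×60 + 23) × 25 + 8 = 75583.
Real time: 75583 / (25) = 75583/25 s.
Target frame: (75583/25) × (60) = 906996/5 ≈ 181399.200 → 181399.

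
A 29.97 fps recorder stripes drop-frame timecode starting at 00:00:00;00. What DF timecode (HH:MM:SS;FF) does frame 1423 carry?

Ten DF minutes hold 17982 frames, so frame 1423 lies in block 0 (frames 0–17981) with 1423 frames into that block.
The block's first minute is 1800 frames and the rest 1798 each; 1423 frames reaches minute 0, so 0 × 18 + 0 × 2 = 0 labels have been skipped so far.
Adding those back, label number 1423 + 0 = 1423 at 30 labels/s is 47 s + 13 f = 0 h 0 min 47 s frame 13, i.e. 00:00:47;13.

00:00:47;13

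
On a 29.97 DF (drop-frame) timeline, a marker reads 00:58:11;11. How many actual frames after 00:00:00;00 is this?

104635

Complete 10-minute blocks: 5, each 17982 frames → 89910.
Remaining 8 whole minutes in the current block: 1800 + 7 × 1798 = 14386 frames.
Within the current minute: 11 × 30 + 11 − 2 = 339 (labels ;00/;01 skipped at this minute). Total = 89910 + 14386 + 339 = 104635.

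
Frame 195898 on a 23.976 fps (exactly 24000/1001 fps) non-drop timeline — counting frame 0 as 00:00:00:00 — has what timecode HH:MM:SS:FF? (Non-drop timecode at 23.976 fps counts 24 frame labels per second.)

195898 ÷ 24 = 8162 full seconds, remainder 10 frames.
8162 s = 2 h 16 min 2 s.
Timecode: 02:16:02:10.

02:16:02:10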